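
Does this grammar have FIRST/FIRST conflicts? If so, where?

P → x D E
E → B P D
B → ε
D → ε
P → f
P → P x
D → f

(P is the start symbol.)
Yes. P → x D E / P → P x on { 'x' }; P → f / P → P x on { 'f' }

A FIRST/FIRST conflict occurs when two productions N → α and N → β for the same non-terminal have FIRST(α) ∩ FIRST(β) ≠ ∅ (with ε ∈ FIRST of a nullable right-hand side, so two nullable alternatives also conflict).

FIRST sets of the non-terminals at (or reachable through a nullable prefix from) the front of some alternative:
  FIRST(P) = { 'f', 'x' }

Productions for P:
  P → x D E: FIRST = { 'x' }
  P → f: FIRST = { 'f' }
  P → P x: FIRST = { 'f', 'x' }
Productions for D:
  D → ε: FIRST = { ε }
  D → f: FIRST = { 'f' }
E, B have only one production, so no FIRST/FIRST conflict is possible there.

Conflict for P: P → x D E and P → P x
  Overlap: { 'x' }
Conflict for P: P → f and P → P x
  Overlap: { 'f' }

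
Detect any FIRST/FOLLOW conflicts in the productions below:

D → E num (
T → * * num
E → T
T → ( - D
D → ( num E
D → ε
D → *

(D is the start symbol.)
A FIRST/FOLLOW conflict occurs when a non-terminal N has a nullable alternative N → β (β ⇒* ε) and another alternative N → α with FIRST(α) ∩ FOLLOW(N) ≠ ∅: on such a lookahead the parser cannot decide between expanding α and letting N vanish via β.

Nullable non-terminals: D.
FIRST sets used below: FIRST(E) = { '(', '*' }

D: nullable alternative(s) D → ε; FOLLOW(D) = { $, 'num' }
  D → E num (: FIRST \ {ε} = { '(', '*' } — disjoint from FOLLOW(D)
  D → ( num E: FIRST \ {ε} = { '(' } — disjoint from FOLLOW(D)
  D → ε: FIRST \ {ε} = { } — this is the only nullable alternative, skip
  D → *: FIRST \ {ε} = { '*' } — disjoint from FOLLOW(D)

E, T have no nullable alternative, so no FIRST/FOLLOW check is needed there.

No FIRST/FOLLOW conflicts found.

Answer: No FIRST/FOLLOW conflicts.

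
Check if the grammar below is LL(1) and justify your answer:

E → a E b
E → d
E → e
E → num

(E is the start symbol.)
Yes, the grammar is LL(1).

A grammar is LL(1) if for each non-terminal N with multiple productions, the predict sets of those productions are pairwise disjoint, where PREDICT(N → α) = (FIRST(α) \ {ε}) ∪ (FOLLOW(N) if α ⇒* ε).

For E:
  PREDICT(E → a E b) = { 'a' }
  PREDICT(E → d) = { 'd' }
  PREDICT(E → e) = { 'e' }
  PREDICT(E → num) = { 'num' }

All predict sets are disjoint. The grammar IS LL(1).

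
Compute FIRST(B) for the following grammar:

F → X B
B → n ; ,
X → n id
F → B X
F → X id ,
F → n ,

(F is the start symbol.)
{ 'n' }

From B → n ; ,:
  - n is a terminal: add 'n' and stop

Collecting: FIRST(B) = { 'n' }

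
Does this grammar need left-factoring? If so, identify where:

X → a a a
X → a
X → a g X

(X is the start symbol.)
Yes, X has productions with common prefix 'a'

Left-factoring is needed when two productions for the same non-terminal
share a common prefix on the right-hand side.

Productions for X:
  X → a a a
  X → a
  X → a g X

Found common prefix 'a' in productions for X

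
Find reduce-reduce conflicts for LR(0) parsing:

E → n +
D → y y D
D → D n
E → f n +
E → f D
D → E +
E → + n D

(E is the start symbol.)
A reduce-reduce conflict occurs when an LR(0) state has two complete items [A → α .] and [B → β .] — both call for a reduction, and with no lookahead the parser cannot choose between them.

Augment with E' → E and build the canonical LR(0) collection (I0 = CLOSURE({[E' → . E]}), then GOTO on every symbol after a dot until no new states appear). It has 17 states:
  I0: { [E → . + n D], [E → . f D], [E → . f n +], [E → . n +], [E' → . E] }  — shift
  I1: { [E → + . n D] }  — shift
  I2: { [E' → E .] }  — accept
  I3: { [D → . D n], [D → . E +], [D → . y y D], [E → . + n D], [E → . f D], [E → . f n +], [E → . n +], [E → f . D], [E → f . n +] }  — shift
  I4: { [E → n . +] }  — shift
  I5: { [E → n + .] }  — reduce
  I6: { [D → D . n], [E → f D .] }  — shift, reduce
  I7: { [D → E . +] }  — shift
  I8: { [E → f n . +], [E → n . +] }  — shift
  I9: { [D → y . y D] }  — shift
  I10: { [D → . D n], [D → . E +], [D → . y y D], [D → y y . D], [E → . + n D], [E → . f D], [E → . f n +], [E → . n +] }  — shift
  I11: { [D → D . n], [D → y y D .] }  — shift, reduce
  I12: { [D → D n .] }  — reduce
  I13: { [E → f n + .], [E → n + .] }  — 2 reduces
  I14: { [D → E + .] }  — reduce
  I15: { [D → . D n], [D → . E +], [D → . y y D], [E → + n . D], [E → . + n D], [E → . f D], [E → . f n +], [E → . n +] }  — shift
  I16: { [D → D . n], [E → + n D .] }  — shift, reduce

I13 contains complete items [E → f n + .], [E → n + .] — reduce-reduce conflict.

Answer: Yes — I13: [E → f n + .] vs [E → n + .]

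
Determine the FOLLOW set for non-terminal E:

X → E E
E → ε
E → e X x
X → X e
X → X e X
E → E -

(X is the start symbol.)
To compute FOLLOW(E), find every occurrence of E on a right-hand side N → α E β: add FIRST(β) \ {ε}, and if β is empty or nullable also add FOLLOW(N). Iterate to a fixed point.

In X → E E: E is followed by E, add FIRST(E) \ {ε} = { '-', 'e' }
  E is nullable, so also add FOLLOW(X)
In X → E E: E is at the end, add FOLLOW(X)
In E → E -: E is followed by '-', add FIRST('-') \ {ε} = { '-' }

The FOLLOW sets referred to above (computed the same way, to a fixed point):
  FOLLOW(X) = { $, 'e', 'x' }

Taking the union: FOLLOW(E) = { $, '-', 'e', 'x' }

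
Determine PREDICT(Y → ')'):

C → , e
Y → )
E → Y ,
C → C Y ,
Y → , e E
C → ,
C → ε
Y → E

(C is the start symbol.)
PREDICT(Y → ')') = (FIRST(RHS) \ {ε}) ∪ (FOLLOW(Y) if ε ∈ FIRST(RHS), i.e. RHS ⇒* ε)
FIRST(')') = { ')' }
ε ∉ FIRST(')'), so FOLLOW(Y) is not added.
PREDICT(Y → ')') = { ')' }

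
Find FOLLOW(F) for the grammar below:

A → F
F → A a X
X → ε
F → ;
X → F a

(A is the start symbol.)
To compute FOLLOW(F), find every occurrence of F on a right-hand side N → α F β: add FIRST(β) \ {ε}, and if β is empty or nullable also add FOLLOW(N). Iterate to a fixed point.

In A → F: F is at the end, add FOLLOW(A)
In X → F a: F is followed by a, add FIRST(a) \ {ε} = { 'a' }

The FOLLOW sets referred to above (computed the same way, to a fixed point):
  FOLLOW(A) = { $, 'a' }

Taking the union: FOLLOW(F) = { $, 'a' }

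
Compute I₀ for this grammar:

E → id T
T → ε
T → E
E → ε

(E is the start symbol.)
{ [E → . id T], [E → .], [E' → . E] }

First, augment the grammar with E' → E
I₀ = CLOSURE({ [E' → . E] }):
  [E' → . E] has the dot before E: add [E → . id T], [E → .]
No further items can be added.

I₀ = { [E → . id T], [E → .], [E' → . E] }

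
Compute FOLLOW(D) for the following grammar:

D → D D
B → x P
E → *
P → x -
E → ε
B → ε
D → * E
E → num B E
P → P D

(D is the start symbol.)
{ $, '*', 'num' }

To compute FOLLOW(D), find every occurrence of D on a right-hand side N → α D β: add FIRST(β) \ {ε}, and if β is empty or nullable also add FOLLOW(N). Iterate to a fixed point.

D is the start symbol, so $ ∈ FOLLOW(D).
In D → D D: D is followed by D, add FIRST(D) \ {ε} = { '*' }
In D → D D: D is at the end; this adds FOLLOW(D) to itself — nothing new
In P → P D: D is at the end, add FOLLOW(P)

The FOLLOW sets referred to above (computed the same way, to a fixed point):
  FOLLOW(P) = { $, '*', 'num' }

Taking the union: FOLLOW(D) = { $, '*', 'num' }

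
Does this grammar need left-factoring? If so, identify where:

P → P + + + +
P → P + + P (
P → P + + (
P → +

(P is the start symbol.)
Yes, P has productions with common prefix 'P + +'

Left-factoring is needed when two productions for the same non-terminal
share a common prefix on the right-hand side.

Productions for P:
  P → P + + + +
  P → P + + P (
  P → P + + (
  P → +

Found common prefix 'P + +' in productions for P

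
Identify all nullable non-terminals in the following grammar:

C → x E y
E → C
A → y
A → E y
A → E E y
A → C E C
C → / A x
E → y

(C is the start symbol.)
There are no ε-productions, so no non-terminal can derive ε.
No non-terminals are nullable.

Answer: None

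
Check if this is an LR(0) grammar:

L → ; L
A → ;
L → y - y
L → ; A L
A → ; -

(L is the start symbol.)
A grammar is LR(0) if no state in the canonical LR(0) collection has:
  - both a shift item (dot before a terminal) and a complete item (shift-reduce conflict), or
  - two or more complete items (reduce-reduce conflict; the accept item [L' → L .] counts as a complete item here).

Augment with L' → L and build the canonical LR(0) collection (I0 = CLOSURE({[L' → . L]}), then GOTO on every symbol after a dot until no new states appear). It has 11 states:
  I0: { [L → . ; A L], [L → . ; L], [L → . y - y], [L' → . L] }  — shift
  I1: { [A → . ; -], [A → . ;], [L → . ; A L], [L → . ; L], [L → . y - y], [L → ; . A L], [L → ; . L] }  — shift
  I2: { [L' → L .] }  — accept
  I3: { [L → y . - y] }  — shift
  I4: { [L → y - . y] }  — shift
  I5: { [L → y - y .] }  — reduce
  I6: { [A → . ; -], [A → . ;], [A → ; . -], [A → ; .], [L → . ; A L], [L → . ; L], [L → . y - y], [L → ; . A L], [L → ; . L] }  — shift, reduce
  I7: { [L → . ; A L], [L → . ; L], [L → . y - y], [L → ; A . L] }  — shift
  I8: { [L → ; L .] }  — reduce
  I9: { [L → ; A L .] }  — reduce
  I10: { [A → ; - .] }  — reduce

Conflict in state I6:
  Shift-reduce conflict between [A → ; .] and [A → . ;]
So the grammar is NOT LR(0).

Answer: No. Shift-reduce conflict between [A → ; .] and [A → . ;]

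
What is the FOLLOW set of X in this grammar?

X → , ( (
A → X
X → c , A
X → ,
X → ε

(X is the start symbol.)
X is the start symbol, so $ ∈ FOLLOW(X).
In A → X: X is at the end, add FOLLOW(A)

The FOLLOW sets referred to above (computed the same way, to a fixed point):
  FOLLOW(A) = { $ }

Taking the union: FOLLOW(X) = { $ }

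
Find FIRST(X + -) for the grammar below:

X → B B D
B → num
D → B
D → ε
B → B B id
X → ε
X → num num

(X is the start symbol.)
FIRST sets of the non-terminals involved (from the grammar, by fixed-point iteration):
  FIRST(X) = { 'num', ε }

To compute FIRST(X + -), process the symbols left to right:
Symbol X is a non-terminal. Add FIRST(X) \ {ε} = { 'num' }
X is nullable (ε ∈ FIRST(X)), continue to the next symbol.
Symbol + is a terminal. Add '+' and stop.
FIRST(X + -) = { '+', 'num' }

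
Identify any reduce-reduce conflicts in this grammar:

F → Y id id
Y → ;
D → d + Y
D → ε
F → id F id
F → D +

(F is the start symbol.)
A reduce-reduce conflict occurs when an LR(0) state has two complete items [A → α .] and [B → β .] — both call for a reduction, and with no lookahead the parser cannot choose between them.

Augment with F' → F and build the canonical LR(0) collection (I0 = CLOSURE({[F' → . F]}), then GOTO on every symbol after a dot until no new states appear). It has 14 states:
  I0: { [D → . d + Y], [D → .], [F → . D +], [F → . Y id id], [F → . id F id], [F' → . F], [Y → . ;] }  — shift, reduce
  I1: { [Y → ; .] }  — reduce
  I2: { [F → D . +] }  — shift
  I3: { [F' → F .] }  — accept
  I4: { [F → Y . id id] }  — shift
  I5: { [D → d . + Y] }  — shift
  I6: { [D → . d + Y], [D → .], [F → . D +], [F → . Y id id], [F → . id F id], [F → id . F id], [Y → . ;] }  — shift, reduce
  I7: { [F → id F . id] }  — shift
  I8: { [F → id F id .] }  — reduce
  I9: { [D → d + . Y], [Y → . ;] }  — shift
  I10: { [D → d + Y .] }  — reduce
  I11: { [F → Y id . id] }  — shift
  I12: { [F → Y id id .] }  — reduce
  I13: { [F → D + .] }  — reduce

No state contains more than one complete item.

Answer: No reduce-reduce conflicts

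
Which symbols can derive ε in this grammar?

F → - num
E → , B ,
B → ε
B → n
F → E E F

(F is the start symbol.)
{ 'B' }

ε-productions: B → ε
So B is immediately nullable.
No further non-terminal can be added: every production for the remaining non-terminals contains a terminal or a non-nullable non-terminal.
Nullable = { 'B' }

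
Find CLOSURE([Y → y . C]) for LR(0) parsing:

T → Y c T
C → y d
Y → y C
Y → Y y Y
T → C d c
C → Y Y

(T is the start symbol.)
To compute CLOSURE, for each item [A → α.Bβ] where B is a non-terminal, add [B → .γ] for all productions B → γ; repeat for the newly added items until nothing changes.

Start with: [Y → y . C]
  [Y → y . C] has the dot before C: add [C → . y d], [C → . Y Y]
  [C → . Y Y] has the dot before Y: add [Y → . y C], [Y → . Y y Y]
No further items can be added.

CLOSURE = { [C → . Y Y], [C → . y d], [Y → . Y y Y], [Y → . y C], [Y → y . C] }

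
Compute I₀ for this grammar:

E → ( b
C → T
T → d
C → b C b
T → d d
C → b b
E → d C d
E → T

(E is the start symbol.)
First, augment the grammar with E' → E
I₀ = CLOSURE({ [E' → . E] }):
  [E' → . E] has the dot before E: add [E → . ( b], [E → . d C d], [E → . T]
  [E → . T] has the dot before T: add [T → . d], [T → . d d]
No further items can be added.

I₀ = { [E → . ( b], [E → . T], [E → . d C d], [E' → . E], [T → . d d], [T → . d] }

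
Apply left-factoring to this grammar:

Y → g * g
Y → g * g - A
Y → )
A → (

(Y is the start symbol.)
Y → g * g Y'
Y' → ε
Y' → - A
Y → )
A → (

Left-factoring transforms A → αβ₁ | αβ₂ into A → αA' and A' → β₁ | β₂
(α is the longest common prefix among the alternatives). Repeat until
no nonterminal has two alternatives with a common prefix.

Round 1: Y has alternatives sharing prefix 'g * g'. Introduce Y': Y → g * g Y'
  Add: Y' → ε
  Add: Y' → - A

No remaining common prefixes — done.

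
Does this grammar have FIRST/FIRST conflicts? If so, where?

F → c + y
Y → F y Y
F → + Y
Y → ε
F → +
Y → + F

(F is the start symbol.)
Yes. F → '+' Y / F → '+' on { '+' }; Y → F y Y / Y → '+' F on { '+' }

A FIRST/FIRST conflict occurs when two productions N → α and N → β for the same non-terminal have FIRST(α) ∩ FIRST(β) ≠ ∅ (with ε ∈ FIRST of a nullable right-hand side, so two nullable alternatives also conflict).

FIRST sets of the non-terminals at (or reachable through a nullable prefix from) the front of some alternative:
  FIRST(F) = { '+', 'c' }

Productions for F:
  F → c + y: FIRST = { 'c' }
  F → + Y: FIRST = { '+' }
  F → +: FIRST = { '+' }
Productions for Y:
  Y → F y Y: FIRST = { '+', 'c' }
  Y → ε: FIRST = { ε }
  Y → + F: FIRST = { '+' }

Conflict for F: F → + Y and F → +
  Overlap: { '+' }
Conflict for Y: Y → F y Y and Y → + F
  Overlap: { '+' }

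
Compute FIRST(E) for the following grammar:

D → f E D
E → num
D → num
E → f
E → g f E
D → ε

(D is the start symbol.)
{ 'f', 'g', 'num' }

From E → num:
  - num is a terminal: add 'num' and stop
From E → f:
  - f is a terminal: add 'f' and stop
From E → g f E:
  - g is a terminal: add 'g' and stop

Collecting: FIRST(E) = { 'f', 'g', 'num' }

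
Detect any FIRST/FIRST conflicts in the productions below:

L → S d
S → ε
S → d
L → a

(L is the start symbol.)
No FIRST/FIRST conflicts.

A FIRST/FIRST conflict occurs when two productions N → α and N → β for the same non-terminal have FIRST(α) ∩ FIRST(β) ≠ ∅ (with ε ∈ FIRST of a nullable right-hand side, so two nullable alternatives also conflict).

FIRST sets of the non-terminals at (or reachable through a nullable prefix from) the front of some alternative:
  FIRST(S) = { 'd', ε }

Productions for L:
  L → S d: FIRST = { 'd' }
  L → a: FIRST = { 'a' }
Productions for S:
  S → ε: FIRST = { ε }
  S → d: FIRST = { 'd' }

All alternatives of each non-terminal have pairwise disjoint FIRST sets.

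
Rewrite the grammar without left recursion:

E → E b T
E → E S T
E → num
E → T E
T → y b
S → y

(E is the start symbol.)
E → num E'
E → T E E'
E' → b T E'
E' → S T E'
E' → ε
T → y b
S → y

E is directly left-recursive. The standard transformation for
  A → A α₁ | ... | A α_m | β₁ | ... | β_n
is
  A  → β₁ A' | ... | β_n A'
  A' → α₁ A' | ... | α_m A' | ε

E → num becomes E → num E'
E → T E becomes E → T E E'
E → E b T becomes E' → b T E'
E → E S T becomes E' → S T E'
Add E' → ε

Productions for other non-terminals are unchanged:
  T → y b
  S → y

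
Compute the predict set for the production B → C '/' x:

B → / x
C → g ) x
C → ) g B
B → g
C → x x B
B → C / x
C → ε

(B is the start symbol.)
PREDICT(B → C '/' x) = (FIRST(RHS) \ {ε}) ∪ (FOLLOW(B) if ε ∈ FIRST(RHS), i.e. RHS ⇒* ε)
FIRST(C) = { ')', 'g', 'x', ε }
FIRST(C '/' x) = { ')', '/', 'g', 'x' }
ε ∉ FIRST(C '/' x), so FOLLOW(B) is not added.
PREDICT(B → C '/' x) = { ')', '/', 'g', 'x' }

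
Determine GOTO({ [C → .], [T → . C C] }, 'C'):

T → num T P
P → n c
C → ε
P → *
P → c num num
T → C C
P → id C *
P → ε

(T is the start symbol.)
GOTO(I, 'C') = CLOSURE({ [A → αX.β] : [A → α.Xβ] ∈ I, X = 'C' })

Items with dot before 'C', with the dot advanced:
  [T → . C C] → [T → C . C]
Closure of the advanced items:
  [T → C . C] has the dot before C: add [C → .]

GOTO = { [C → .], [T → C . C] }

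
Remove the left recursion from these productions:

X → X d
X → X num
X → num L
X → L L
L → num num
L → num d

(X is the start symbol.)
X is directly left-recursive. The standard transformation for
  A → A α₁ | ... | A α_m | β₁ | ... | β_n
is
  A  → β₁ A' | ... | β_n A'
  A' → α₁ A' | ... | α_m A' | ε

X → num L becomes X → num L X'
X → L L becomes X → L L X'
X → X d becomes X' → d X'
X → X num becomes X' → num X'
Add X' → ε

Productions for other non-terminals are unchanged:
  L → num num
  L → num d

Resulting grammar:
X → num L X'
X → L L X'
X' → d X'
X' → num X'
X' → ε
L → num num
L → num d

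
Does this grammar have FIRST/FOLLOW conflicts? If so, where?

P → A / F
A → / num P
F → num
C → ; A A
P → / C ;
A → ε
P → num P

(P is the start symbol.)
A FIRST/FOLLOW conflict occurs when a non-terminal N has a nullable alternative N → β (β ⇒* ε) and another alternative N → α with FIRST(α) ∩ FOLLOW(N) ≠ ∅: on such a lookahead the parser cannot decide between expanding α and letting N vanish via β.

Nullable non-terminals: A.

A: nullable alternative(s) A → ε; FOLLOW(A) = { '/', ';' }
  A → / num P: FIRST \ {ε} = { '/' } — overlaps FOLLOW(A) on { '/' }: CONFLICT
  A → ε: FIRST \ {ε} = { } — this is the only nullable alternative, skip

C, F, P have no nullable alternative, so no FIRST/FOLLOW check is needed there.

So the grammar has 1 FIRST/FOLLOW conflict (marked CONFLICT above).

Answer: Yes. A → '/' num P with FOLLOW(A) on { '/' }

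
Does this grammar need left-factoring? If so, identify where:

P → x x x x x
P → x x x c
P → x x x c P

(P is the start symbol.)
Left-factoring is needed when two productions for the same non-terminal
share a common prefix on the right-hand side.

Productions for P:
  P → x x x x x
  P → x x x c
  P → x x x c P

Found common prefix 'x x x' in productions for P

Answer: Yes, P has productions with common prefix 'x x x'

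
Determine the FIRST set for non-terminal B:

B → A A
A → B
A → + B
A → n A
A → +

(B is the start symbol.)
{ '+', 'n' }

To compute FIRST(B), examine every production with B on the left-hand side, reading each right-hand side left to right until a non-nullable symbol is reached.

FIRST sets of the other non-terminals involved (by the same procedure, iterated to a fixed point):
  FIRST(A) = { '+', 'n' }

From B → A A:
  - A is a non-terminal: add FIRST(A) \ {ε} = { '+', 'n' }
    A is not nullable, so stop

Collecting: FIRST(B) = { '+', 'n' }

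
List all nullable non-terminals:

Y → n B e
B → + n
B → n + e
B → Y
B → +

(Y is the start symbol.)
There are no ε-productions, so no non-terminal can derive ε.
No non-terminals are nullable.

Answer: None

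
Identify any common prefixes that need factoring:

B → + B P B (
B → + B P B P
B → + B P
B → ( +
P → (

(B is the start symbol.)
Left-factoring is needed when two productions for the same non-terminal
share a common prefix on the right-hand side.

Productions for B:
  B → + B P B (
  B → + B P B P
  B → + B P
  B → ( +

Found common prefix '+ B P' in productions for B

Answer: Yes, B has productions with common prefix '+ B P'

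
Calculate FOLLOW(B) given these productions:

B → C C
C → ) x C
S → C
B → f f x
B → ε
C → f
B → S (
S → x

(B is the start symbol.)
B is the start symbol, so $ ∈ FOLLOW(B).
B does not occur on any right-hand side.

Taking the union: FOLLOW(B) = { $ }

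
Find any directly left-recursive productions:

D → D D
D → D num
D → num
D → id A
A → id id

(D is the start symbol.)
Direct left recursion occurs when N → N α for some non-terminal N (the right-hand side begins with the left-hand side itself).

D → D D: LEFT RECURSIVE (starts with D)
D → D num: LEFT RECURSIVE (starts with D)
D → num: starts with num
D → id A: starts with id
A → id id: starts with id

The grammar has direct left recursion on: D.

Answer: Yes, D is left-recursive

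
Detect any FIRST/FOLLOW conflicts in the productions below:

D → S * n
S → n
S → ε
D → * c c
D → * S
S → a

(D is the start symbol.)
A FIRST/FOLLOW conflict occurs when a non-terminal N has a nullable alternative N → β (β ⇒* ε) and another alternative N → α with FIRST(α) ∩ FOLLOW(N) ≠ ∅: on such a lookahead the parser cannot decide between expanding α and letting N vanish via β.

Nullable non-terminals: S.

S: nullable alternative(s) S → ε; FOLLOW(S) = { $, '*' }
  S → n: FIRST \ {ε} = { 'n' } — disjoint from FOLLOW(S)
  S → ε: FIRST \ {ε} = { } — this is the only nullable alternative, skip
  S → a: FIRST \ {ε} = { 'a' } — disjoint from FOLLOW(S)

D has no nullable alternative, so no FIRST/FOLLOW check is needed there.

No FIRST/FOLLOW conflicts found.

Answer: No FIRST/FOLLOW conflicts.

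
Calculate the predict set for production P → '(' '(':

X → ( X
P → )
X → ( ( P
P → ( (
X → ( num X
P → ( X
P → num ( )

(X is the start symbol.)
{ '(' }

PREDICT(P → '(' '(') = (FIRST(RHS) \ {ε}) ∪ (FOLLOW(P) if ε ∈ FIRST(RHS), i.e. RHS ⇒* ε)
FIRST('(' '(') = { '(' }
ε ∉ FIRST('(' '('), so FOLLOW(P) is not added.
PREDICT(P → '(' '(') = { '(' }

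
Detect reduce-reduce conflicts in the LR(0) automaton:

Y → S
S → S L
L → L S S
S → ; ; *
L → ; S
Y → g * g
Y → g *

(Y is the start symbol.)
No reduce-reduce conflicts

A reduce-reduce conflict occurs when an LR(0) state has two complete items [A → α .] and [B → β .] — both call for a reduction, and with no lookahead the parser cannot choose between them.

Augment with Y' → Y and build the canonical LR(0) collection (I0 = CLOSURE({[Y' → . Y]}), then GOTO on every symbol after a dot until no new states appear). It has 16 states:
  I0: { [S → . ; ; *], [S → . S L], [Y → . S], [Y → . g * g], [Y → . g *], [Y' → . Y] }  — shift
  I1: { [S → ; . ; *] }  — shift
  I2: { [L → . ; S], [L → . L S S], [S → S . L], [Y → S .] }  — shift, reduce
  I3: { [Y' → Y .] }  — accept
  I4: { [Y → g . * g], [Y → g . *] }  — shift
  I5: { [Y → g * . g], [Y → g * .] }  — shift, reduce
  I6: { [Y → g * g .] }  — reduce
  I7: { [L → ; . S], [S → . ; ; *], [S → . S L] }  — shift
  I8: { [L → L . S S], [S → . ; ; *], [S → . S L], [S → S L .] }  — shift, reduce
  I9: { [L → . ; S], [L → . L S S], [L → L S . S], [S → . ; ; *], [S → . S L], [S → S . L] }  — shift
  I10: { [L → ; . S], [S → . ; ; *], [S → . S L], [S → ; . ; *] }  — shift
  I11: { [L → . ; S], [L → . L S S], [L → L S S .], [S → S . L] }  — shift, reduce
  I12: { [S → ; . ; *], [S → ; ; . *] }  — shift
  I13: { [L → . ; S], [L → . L S S], [L → ; S .], [S → S . L] }  — shift, reduce
  I14: { [S → ; ; * .] }  — reduce
  I15: { [S → ; ; . *] }  — shift

No state contains more than one complete item.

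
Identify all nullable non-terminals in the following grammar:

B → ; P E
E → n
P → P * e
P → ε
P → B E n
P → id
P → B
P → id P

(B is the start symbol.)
A non-terminal is nullable if it can derive ε (the empty string): either it has an ε-production, or it has a production whose right-hand side consists entirely of nullable non-terminals.

ε-productions: P → ε
So P is immediately nullable.
No further non-terminal can be added: every production for the remaining non-terminals contains a terminal or a non-nullable non-terminal.
Nullable = { 'P' }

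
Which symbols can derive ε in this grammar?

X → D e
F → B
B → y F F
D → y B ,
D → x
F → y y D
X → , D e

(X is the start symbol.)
None

There are no ε-productions, so no non-terminal can derive ε.
No non-terminals are nullable.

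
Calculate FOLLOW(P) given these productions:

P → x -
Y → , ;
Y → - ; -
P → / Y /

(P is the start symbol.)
{ $ }

To compute FOLLOW(P), find every occurrence of P on a right-hand side N → α P β: add FIRST(β) \ {ε}, and if β is empty or nullable also add FOLLOW(N). Iterate to a fixed point.

P is the start symbol, so $ ∈ FOLLOW(P).
P does not occur on any right-hand side.

Taking the union: FOLLOW(P) = { $ }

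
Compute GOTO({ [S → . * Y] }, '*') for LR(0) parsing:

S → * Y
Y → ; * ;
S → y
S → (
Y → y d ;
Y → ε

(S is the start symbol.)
{ [S → * . Y], [Y → . ; * ;], [Y → . y d ;], [Y → .] }

GOTO(I, '*') = CLOSURE({ [A → αX.β] : [A → α.Xβ] ∈ I, X = '*' })

Items with dot before '*', with the dot advanced:
  [S → . * Y] → [S → * . Y]
Closure of the advanced items:
  [S → * . Y] has the dot before Y: add [Y → . ; * ;], [Y → . y d ;], [Y → .]

GOTO = { [S → * . Y], [Y → . ; * ;], [Y → . y d ;], [Y → .] }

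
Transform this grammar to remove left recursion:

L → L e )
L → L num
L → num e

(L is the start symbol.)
L is directly left-recursive. The standard transformation for
  A → A α₁ | ... | A α_m | β₁ | ... | β_n
is
  A  → β₁ A' | ... | β_n A'
  A' → α₁ A' | ... | α_m A' | ε

L → num e becomes L → num e L'
L → L e ) becomes L' → e ) L'
L → L num becomes L' → num L'
Add L' → ε

Resulting grammar:
L → num e L'
L' → e ) L'
L' → num L'
L' → ε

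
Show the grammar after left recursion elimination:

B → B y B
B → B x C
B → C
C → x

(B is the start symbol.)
B → C B'
B' → y B B'
B' → x C B'
B' → ε
C → x

B is directly left-recursive. The standard transformation for
  A → A α₁ | ... | A α_m | β₁ | ... | β_n
is
  A  → β₁ A' | ... | β_n A'
  A' → α₁ A' | ... | α_m A' | ε

B → C becomes B → C B'
B → B y B becomes B' → y B B'
B → B x C becomes B' → x C B'
Add B' → ε

Productions for other non-terminals are unchanged:
  C → x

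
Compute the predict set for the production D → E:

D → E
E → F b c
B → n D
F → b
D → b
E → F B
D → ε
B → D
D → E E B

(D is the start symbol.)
PREDICT(D → E) = (FIRST(RHS) \ {ε}) ∪ (FOLLOW(D) if ε ∈ FIRST(RHS), i.e. RHS ⇒* ε)
FIRST(E) = { 'b' }
FIRST(E) = { 'b' }
ε ∉ FIRST(E), so FOLLOW(D) is not added.
PREDICT(D → E) = { 'b' }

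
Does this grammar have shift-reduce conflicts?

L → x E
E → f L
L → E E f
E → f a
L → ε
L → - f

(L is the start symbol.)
Augment with L' → L and build the canonical LR(0) collection (I0 = CLOSURE({[L' → . L]}), then GOTO on every symbol after a dot until no new states appear). It has 12 states:
  I0: { [E → . f L], [E → . f a], [L → . - f], [L → . E E f], [L → . x E], [L → .], [L' → . L] }  — shift, reduce
  I1: { [L → - . f] }  — shift
  I2: { [E → . f L], [E → . f a], [L → E . E f] }  — shift
  I3: { [L' → L .] }  — accept
  I4: { [E → . f L], [E → . f a], [E → f . L], [E → f . a], [L → . - f], [L → . E E f], [L → . x E], [L → .] }  — shift, reduce
  I5: { [E → . f L], [E → . f a], [L → x . E] }  — shift
  I6: { [L → x E .] }  — reduce
  I7: { [E → f L .] }  — reduce
  I8: { [E → f a .] }  — reduce
  I9: { [L → E E . f] }  — shift
  I10: { [L → E E f .] }  — reduce
  I11: { [L → - f .] }  — reduce

I0 contains reduce item [L → .] and shift items [E → . f L], [E → . f a], [L → . - f], [L → . x E] — shift-reduce conflict.
I4 contains reduce item [L → .] and shift items [E → . f L], [E → . f a], [E → f . a], [L → . - f], [L → . x E] — shift-reduce conflict.

Answer: Yes — I0: [L → .] vs [E → . f L]; I4: [L → .] vs [E → . f L]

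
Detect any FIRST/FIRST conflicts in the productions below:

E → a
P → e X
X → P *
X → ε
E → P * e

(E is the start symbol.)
No FIRST/FIRST conflicts.

A FIRST/FIRST conflict occurs when two productions N → α and N → β for the same non-terminal have FIRST(α) ∩ FIRST(β) ≠ ∅ (with ε ∈ FIRST of a nullable right-hand side, so two nullable alternatives also conflict).

FIRST sets of the non-terminals at (or reachable through a nullable prefix from) the front of some alternative:
  FIRST(P) = { 'e' }

Productions for E:
  E → a: FIRST = { 'a' }
  E → P * e: FIRST = { 'e' }
Productions for X:
  X → P *: FIRST = { 'e' }
  X → ε: FIRST = { ε }
P has only one production, so no FIRST/FIRST conflict is possible there.

All alternatives of each non-terminal have pairwise disjoint FIRST sets.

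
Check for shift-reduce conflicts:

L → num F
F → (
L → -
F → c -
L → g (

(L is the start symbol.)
A shift-reduce conflict occurs when an LR(0) state has both:
  - a complete (reduce) item [A → α .] (dot at the end), and
  - a shift item [B → β . c γ] (dot before a terminal).

Augment with L' → L and build the canonical LR(0) collection (I0 = CLOSURE({[L' → . L]}), then GOTO on every symbol after a dot until no new states appear). It has 10 states:
  I0: { [L → . -], [L → . g (], [L → . num F], [L' → . L] }  — shift
  I1: { [L → - .] }  — reduce
  I2: { [L' → L .] }  — accept
  I3: { [L → g . (] }  — shift
  I4: { [F → . (], [F → . c -], [L → num . F] }  — shift
  I5: { [F → ( .] }  — reduce
  I6: { [L → num F .] }  — reduce
  I7: { [F → c . -] }  — shift
  I8: { [F → c - .] }  — reduce
  I9: { [L → g ( .] }  — reduce

No state contains both a complete item and a shift item.

Answer: No shift-reduce conflicts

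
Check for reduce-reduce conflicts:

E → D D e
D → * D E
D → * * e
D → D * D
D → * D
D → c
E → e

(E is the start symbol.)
Augment with E' → E and build the canonical LR(0) collection (I0 = CLOSURE({[E' → . E]}), then GOTO on every symbol after a dot until no new states appear). It has 16 states:
  I0: { [D → . * * e], [D → . * D E], [D → . * D], [D → . D * D], [D → . c], [E → . D D e], [E → . e], [E' → . E] }  — shift
  I1: { [D → * . * e], [D → * . D E], [D → * . D], [D → . * * e], [D → . * D E], [D → . * D], [D → . D * D], [D → . c] }  — shift
  I2: { [D → . * * e], [D → . * D E], [D → . * D], [D → . D * D], [D → . c], [D → D . * D], [E → D . D e] }  — shift
  I3: { [E' → E .] }  — accept
  I4: { [D → c .] }  — reduce
  I5: { [E → e .] }  — reduce
  I6: { [D → * . * e], [D → * . D E], [D → * . D], [D → . * * e], [D → . * D E], [D → . * D], [D → . D * D], [D → . c], [D → D * . D] }  — shift
  I7: { [D → D . * D], [E → D D . e] }  — shift
  I8: { [D → . * * e], [D → . * D E], [D → . * D], [D → . D * D], [D → . c], [D → D * . D] }  — shift
  I9: { [E → D D e .] }  — reduce
  I10: { [D → D * D .], [D → D . * D] }  — shift, reduce
  I11: { [D → * * . e], [D → * . * e], [D → * . D E], [D → * . D], [D → . * * e], [D → . * D E], [D → . * D], [D → . D * D], [D → . c] }  — shift
  I12: { [D → * D . E], [D → * D .], [D → . * * e], [D → . * D E], [D → . * D], [D → . D * D], [D → . c], [D → D * D .], [D → D . * D], [E → . D D e], [E → . e] }  — shift, 2 reduces
  I13: { [D → * D E .] }  — reduce
  I14: { [D → * D . E], [D → * D .], [D → . * * e], [D → . * D E], [D → . * D], [D → . D * D], [D → . c], [D → D . * D], [E → . D D e], [E → . e] }  — shift, reduce
  I15: { [D → * * e .] }  — reduce

I12 contains complete items [D → * D .], [D → D * D .] — reduce-reduce conflict.

Answer: Yes — I12: [D → * D .] vs [D → D * D .]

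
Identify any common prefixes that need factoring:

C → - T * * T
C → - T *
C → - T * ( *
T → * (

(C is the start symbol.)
Yes, C has productions with common prefix '- T *'

Left-factoring is needed when two productions for the same non-terminal
share a common prefix on the right-hand side.

Productions for C:
  C → - T * * T
  C → - T *
  C → - T * ( *

Found common prefix '- T *' in productions for C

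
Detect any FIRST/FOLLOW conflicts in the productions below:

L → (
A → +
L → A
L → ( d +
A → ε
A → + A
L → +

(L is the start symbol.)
Nullable non-terminals: A, L.
FIRST sets used below: FIRST(A) = { '+', ε }

A: nullable alternative(s) A → ε; FOLLOW(A) = { $ }
  A → +: FIRST \ {ε} = { '+' } — disjoint from FOLLOW(A)
  A → ε: FIRST \ {ε} = { } — this is the only nullable alternative, skip
  A → + A: FIRST \ {ε} = { '+' } — disjoint from FOLLOW(A)

L: nullable alternative(s) L → A; FOLLOW(L) = { $ }
  L → (: FIRST \ {ε} = { '(' } — disjoint from FOLLOW(L)
  L → A: FIRST \ {ε} = { '+' } — this is the only nullable alternative, skip
  L → ( d +: FIRST \ {ε} = { '(' } — disjoint from FOLLOW(L)
  L → +: FIRST \ {ε} = { '+' } — disjoint from FOLLOW(L)

No FIRST/FOLLOW conflicts found.

Answer: No FIRST/FOLLOW conflicts.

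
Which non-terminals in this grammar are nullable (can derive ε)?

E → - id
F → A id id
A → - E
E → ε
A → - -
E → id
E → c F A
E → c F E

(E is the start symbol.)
A non-terminal is nullable if it can derive ε (the empty string): either it has an ε-production, or it has a production whose right-hand side consists entirely of nullable non-terminals.

ε-productions: E → ε
So E is immediately nullable.
No further non-terminal can be added: every production for the remaining non-terminals contains a terminal or a non-nullable non-terminal.
Nullable = { 'E' }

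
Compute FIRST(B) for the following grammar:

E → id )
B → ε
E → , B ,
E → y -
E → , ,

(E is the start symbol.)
From B → ε:
  - ε-production, so ε ∈ FIRST(B)

Collecting: FIRST(B) = { ε }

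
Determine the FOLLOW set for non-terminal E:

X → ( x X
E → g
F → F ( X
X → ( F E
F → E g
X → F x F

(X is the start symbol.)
To compute FOLLOW(E), find every occurrence of E on a right-hand side N → α E β: add FIRST(β) \ {ε}, and if β is empty or nullable also add FOLLOW(N). Iterate to a fixed point.

In X → ( F E: E is at the end, add FOLLOW(X)
In F → E g: E is followed by g, add FIRST(g) \ {ε} = { 'g' }

The FOLLOW sets referred to above (computed the same way, to a fixed point):
  FOLLOW(X) = { $, '(', 'g', 'x' }

Taking the union: FOLLOW(E) = { $, '(', 'g', 'x' }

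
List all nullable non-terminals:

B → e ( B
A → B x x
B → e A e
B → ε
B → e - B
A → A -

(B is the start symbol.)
{ 'B' }

A non-terminal is nullable if it can derive ε (the empty string): either it has an ε-production, or it has a production whose right-hand side consists entirely of nullable non-terminals.

ε-productions: B → ε
So B is immediately nullable.
No further non-terminal can be added: every production for the remaining non-terminals contains a terminal or a non-nullable non-terminal.
Nullable = { 'B' }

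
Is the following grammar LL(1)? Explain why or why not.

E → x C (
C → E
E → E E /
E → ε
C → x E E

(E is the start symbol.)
A grammar is LL(1) if for each non-terminal N with multiple productions, the predict sets of those productions are pairwise disjoint, where PREDICT(N → α) = (FIRST(α) \ {ε}) ∪ (FOLLOW(N) if α ⇒* ε).

Relevant sets:
  FIRST(E) = { '/', 'x', ε }
  FOLLOW(E) = { $, '(', '/', 'x' }
  FOLLOW(C) = { '(' }

For E:
  PREDICT(E → x C '(') = { 'x' }
  PREDICT(E → E E '/') = { '/', 'x' }
  PREDICT(E → ε) = { $, '(', '/', 'x' }
For C:
  PREDICT(C → E) = { '(', '/', 'x' }
  PREDICT(C → x E E) = { 'x' }

Conflict found: Predict set conflict for E: { 'x' }
The grammar is NOT LL(1).

Answer: No. Predict set conflict for E: { 'x' }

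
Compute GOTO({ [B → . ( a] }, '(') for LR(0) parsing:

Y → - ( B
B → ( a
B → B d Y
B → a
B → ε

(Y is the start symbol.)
{ [B → ( . a] }

GOTO(I, '(') = CLOSURE({ [A → αX.β] : [A → α.Xβ] ∈ I, X = '(' })

Items with dot before '(', with the dot advanced:
  [B → . ( a] → [B → ( . a]
Closure adds nothing (no advanced item has the dot before a non-terminal).

GOTO = { [B → ( . a] }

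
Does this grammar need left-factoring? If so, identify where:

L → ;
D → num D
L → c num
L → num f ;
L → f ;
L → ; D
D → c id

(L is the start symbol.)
Left-factoring is needed when two productions for the same non-terminal
share a common prefix on the right-hand side.

Productions for L:
  L → ;
  L → c num
  L → num f ;
  L → f ;
  L → ; D
Productions for D:
  D → num D
  D → c id

Found common prefix ';' in productions for L

Answer: Yes, L has productions with common prefix ';'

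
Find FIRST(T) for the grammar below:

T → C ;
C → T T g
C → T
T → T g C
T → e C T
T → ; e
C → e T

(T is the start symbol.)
{ ';', 'e' }

To compute FIRST(T), examine every production with T on the left-hand side, reading each right-hand side left to right until a non-nullable symbol is reached.

FIRST sets of the other non-terminals involved (by the same procedure, iterated to a fixed point):
  FIRST(C) = { ';', 'e' }

From T → C ;:
  - C is a non-terminal: add FIRST(C) \ {ε} = { ';', 'e' }
    C is not nullable, so stop
From T → T g C:
  - T is the symbol being defined: contributes nothing new
    T is not nullable, so stop
From T → e C T:
  - e is a terminal: add 'e' and stop
From T → ; e:
  - ';' is a terminal: add ';' and stop

Collecting: FIRST(T) = { ';', 'e' }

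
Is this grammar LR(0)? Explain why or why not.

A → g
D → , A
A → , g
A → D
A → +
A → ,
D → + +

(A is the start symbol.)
No. Shift-reduce conflict between [A → + .] and [D → + . +]

A grammar is LR(0) if no state in the canonical LR(0) collection has:
  - both a shift item (dot before a terminal) and a complete item (shift-reduce conflict), or
  - two or more complete items (reduce-reduce conflict; the accept item [A' → A .] counts as a complete item here).

Augment with A' → A and build the canonical LR(0) collection (I0 = CLOSURE({[A' → . A]}), then GOTO on every symbol after a dot until no new states appear). It has 9 states:
  I0: { [A → . +], [A → . , g], [A → . ,], [A → . D], [A → . g], [A' → . A], [D → . + +], [D → . , A] }  — shift
  I1: { [A → + .], [D → + . +] }  — shift, reduce
  I2: { [A → , . g], [A → , .], [A → . +], [A → . , g], [A → . ,], [A → . D], [A → . g], [D → , . A], [D → . + +], [D → . , A] }  — shift, reduce
  I3: { [A' → A .] }  — accept
  I4: { [A → D .] }  — reduce
  I5: { [A → g .] }  — reduce
  I6: { [D → , A .] }  — reduce
  I7: { [A → , g .], [A → g .] }  — 2 reduces
  I8: { [D → + + .] }  — reduce

Conflict in state I1:
  Shift-reduce conflict between [A → + .] and [D → + . +]
So the grammar is NOT LR(0).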